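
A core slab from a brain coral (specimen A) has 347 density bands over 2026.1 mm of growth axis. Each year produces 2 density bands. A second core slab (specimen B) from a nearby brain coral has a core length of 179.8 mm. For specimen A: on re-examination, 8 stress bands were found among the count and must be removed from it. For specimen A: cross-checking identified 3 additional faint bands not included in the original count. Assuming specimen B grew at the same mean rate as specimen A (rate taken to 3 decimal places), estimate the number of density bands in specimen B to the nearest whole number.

30 density bands

Specimen A: true density band count = 347 − 8 + 3 = 342.
Specimen A: with 2 density bands per year, 342 / 2 = 171 years.
A: Mean rate = 2026.1 mm / 171 years ≈ 11.849 mm per year.
Specimen B: 179.8 mm / 11.849 mm per year = 15.17 years; at 2 density bands per year that is 15.17 × 2 ≈ 30 density bands.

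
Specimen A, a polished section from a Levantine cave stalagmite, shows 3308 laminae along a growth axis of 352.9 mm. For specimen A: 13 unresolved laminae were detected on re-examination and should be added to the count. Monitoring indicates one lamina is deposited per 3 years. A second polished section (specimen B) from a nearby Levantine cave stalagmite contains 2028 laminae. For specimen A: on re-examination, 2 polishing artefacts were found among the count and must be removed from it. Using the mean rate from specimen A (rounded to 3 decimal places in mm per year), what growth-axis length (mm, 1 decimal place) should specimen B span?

212.9 mm

Specimen A: adjusted count: 3308 − 2 + 13 = 3319 laminae.
Specimen A: multiplying by 3 years per lamina: 3319 × 3 = 9957 years.
A: 352.9 mm over 9957 years gives 352.9 / 9957 ≈ 0.035 mm/year.
Specimen B: 2028 laminae at 3 years each span 2028 × 3 = 6084 years. Length of B = 0.035 × 6084 = 212.9 mm.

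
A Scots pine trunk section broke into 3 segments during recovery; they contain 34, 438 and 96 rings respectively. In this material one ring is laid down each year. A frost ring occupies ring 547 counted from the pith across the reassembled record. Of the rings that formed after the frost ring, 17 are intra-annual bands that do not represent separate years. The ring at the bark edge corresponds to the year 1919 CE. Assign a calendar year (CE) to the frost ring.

Total rings = 34 + 438 + 96 = 568.
568 − 547 = 21 rings lie beyond the frost ring toward the bark edge.
Removing the 17 false rings leaves 21 − 17 = 4 true rings beyond the frost ring.
1919 − 4 = 1915 CE.

1915 CE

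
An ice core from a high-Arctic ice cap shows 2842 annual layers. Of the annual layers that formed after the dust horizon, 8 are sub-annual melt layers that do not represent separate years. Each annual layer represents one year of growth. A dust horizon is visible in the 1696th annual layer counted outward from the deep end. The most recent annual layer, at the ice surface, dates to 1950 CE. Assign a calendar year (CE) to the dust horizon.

812 CE

2842 − 1696 = 1146 annual layers lie beyond the dust horizon toward the ice surface.
Excluding 8 false annual layers: 1146 − 8 = 1138.
Counting back 1138 years from 1950 CE places the dust horizon in 1950 − 1138 = 812 CE.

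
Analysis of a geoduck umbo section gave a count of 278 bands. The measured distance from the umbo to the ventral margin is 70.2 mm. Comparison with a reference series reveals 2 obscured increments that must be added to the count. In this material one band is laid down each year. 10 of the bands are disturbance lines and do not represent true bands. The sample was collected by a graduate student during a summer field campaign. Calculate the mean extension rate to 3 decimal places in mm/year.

True band count = 278 − 10 + 2 = 270.
Mean rate = 70.2 mm / 270 years ≈ 0.260 mm/year.

0.260 mm/year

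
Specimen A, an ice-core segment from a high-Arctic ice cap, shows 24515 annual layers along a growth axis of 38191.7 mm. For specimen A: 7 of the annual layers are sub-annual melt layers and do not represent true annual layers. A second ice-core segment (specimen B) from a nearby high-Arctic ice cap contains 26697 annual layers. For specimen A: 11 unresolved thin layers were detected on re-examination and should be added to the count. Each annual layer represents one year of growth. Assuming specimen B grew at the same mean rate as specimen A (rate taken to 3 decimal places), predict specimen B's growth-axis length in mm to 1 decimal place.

Specimen A: adjusted count: 24515 − 7 + 11 = 24519 annual layers.
A: 38191.7 mm over 24519 years gives 38191.7 / 24519 ≈ 1.558 mm per year.
Length of B = 1.558 × 26697 = 41593.9 mm.

41593.9 mm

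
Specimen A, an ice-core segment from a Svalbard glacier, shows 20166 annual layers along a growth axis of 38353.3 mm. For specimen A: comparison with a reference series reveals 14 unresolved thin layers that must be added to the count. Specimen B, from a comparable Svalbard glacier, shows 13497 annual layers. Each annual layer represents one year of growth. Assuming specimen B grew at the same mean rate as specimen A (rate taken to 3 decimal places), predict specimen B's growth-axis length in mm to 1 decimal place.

25657.8 mm

Specimen A: true annual layer count = 20166 + 14 = 20180.
A: 38353.3 mm over 20180 years gives 38353.3 / 20180 ≈ 1.901 mm/year.
Length of B = 1.901 × 13497 = 25657.8 mm.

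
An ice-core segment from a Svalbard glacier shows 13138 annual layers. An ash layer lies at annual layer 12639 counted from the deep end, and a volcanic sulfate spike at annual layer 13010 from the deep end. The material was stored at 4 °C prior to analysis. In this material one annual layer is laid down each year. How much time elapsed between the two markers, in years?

The two markers are separated by 13010 − 12639 = 371 annual layers.
That is 371 years at one annual layer per year.

371 years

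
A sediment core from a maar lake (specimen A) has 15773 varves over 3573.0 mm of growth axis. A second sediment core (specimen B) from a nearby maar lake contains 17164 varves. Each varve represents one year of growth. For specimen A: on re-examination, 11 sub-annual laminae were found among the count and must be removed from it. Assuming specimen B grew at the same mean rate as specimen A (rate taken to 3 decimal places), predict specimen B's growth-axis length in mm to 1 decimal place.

3896.2 mm

Specimen A: correcting the raw count gives 15773 − 11 = 15762 true varves.
A: Extension rate ≈ 3573.0 / 15762 = 0.227 mm per year.
For B, 0.227 mm/year × 17164 years = 3896.2 mm.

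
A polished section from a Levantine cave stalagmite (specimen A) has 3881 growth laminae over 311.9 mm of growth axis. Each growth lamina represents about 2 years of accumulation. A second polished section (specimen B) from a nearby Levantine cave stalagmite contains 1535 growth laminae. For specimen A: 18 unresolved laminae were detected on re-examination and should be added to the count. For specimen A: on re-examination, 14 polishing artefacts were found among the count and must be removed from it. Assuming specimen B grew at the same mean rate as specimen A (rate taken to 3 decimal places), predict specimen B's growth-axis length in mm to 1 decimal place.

122.8 mm

Specimen A: after corrections the count is 3881 − 14 + 18 = 3885 growth laminae.
Specimen A: multiplying by 2 years per growth lamina: 3885 × 2 = 7770 years.
A: Mean rate = 311.9 mm / 7770 years ≈ 0.040 mm per year.
Specimen B: 1535 growth laminae at 2 years each span 1535 × 2 = 3070 years. For B, 0.040 mm/year × 3070 years = 122.8 mm.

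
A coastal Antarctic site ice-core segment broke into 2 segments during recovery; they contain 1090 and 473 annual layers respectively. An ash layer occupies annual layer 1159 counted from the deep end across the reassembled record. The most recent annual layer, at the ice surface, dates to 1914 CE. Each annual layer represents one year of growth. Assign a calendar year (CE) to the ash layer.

Total annual layers = 1090 + 473 = 1563.
1563 − 1159 = 404 annual layers lie beyond the ash layer toward the ice surface.
1914 − 404 = 1510 CE.

1510 CE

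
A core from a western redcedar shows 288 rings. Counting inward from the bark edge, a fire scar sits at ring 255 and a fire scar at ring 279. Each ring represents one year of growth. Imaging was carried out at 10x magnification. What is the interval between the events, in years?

24 yr

Separation: 279 − 255 = 24 rings.
One ring per year makes the interval 24 years.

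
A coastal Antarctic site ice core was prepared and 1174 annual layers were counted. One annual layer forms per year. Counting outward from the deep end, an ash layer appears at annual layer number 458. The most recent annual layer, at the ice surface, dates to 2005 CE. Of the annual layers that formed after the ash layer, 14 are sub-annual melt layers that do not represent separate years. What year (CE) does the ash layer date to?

1303 CE

1174 − 458 = 716 annual layers lie beyond the ash layer toward the ice surface.
716 − 14 false = 702 true annual layers after the ash layer.
2005 − 702 = 1303 CE.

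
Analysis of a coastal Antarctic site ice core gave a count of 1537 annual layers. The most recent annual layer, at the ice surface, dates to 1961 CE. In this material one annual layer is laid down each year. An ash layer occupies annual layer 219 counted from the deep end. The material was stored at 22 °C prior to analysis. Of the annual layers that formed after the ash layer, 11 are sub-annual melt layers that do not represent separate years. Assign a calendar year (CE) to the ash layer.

The ash layer sits at annual layer 219 from the deep end, so 1537 − 219 = 1318 annual layers formed after it.
1318 − 11 false = 1307 true annual layers after the ash layer.
1961 − 1307 = 654 CE.

654 CE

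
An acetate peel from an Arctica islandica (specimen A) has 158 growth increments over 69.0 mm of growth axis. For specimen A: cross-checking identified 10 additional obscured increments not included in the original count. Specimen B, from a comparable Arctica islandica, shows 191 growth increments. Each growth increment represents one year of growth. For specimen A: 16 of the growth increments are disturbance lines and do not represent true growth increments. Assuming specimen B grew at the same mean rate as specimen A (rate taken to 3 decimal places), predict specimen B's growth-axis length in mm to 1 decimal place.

86.7 mm

Specimen A: true growth increment count = 158 − 16 + 10 = 152.
A: Mean rate = 69.0 mm / 152 years ≈ 0.454 mm/yr.
For B, 0.454 mm/year × 191 years = 86.7 mm.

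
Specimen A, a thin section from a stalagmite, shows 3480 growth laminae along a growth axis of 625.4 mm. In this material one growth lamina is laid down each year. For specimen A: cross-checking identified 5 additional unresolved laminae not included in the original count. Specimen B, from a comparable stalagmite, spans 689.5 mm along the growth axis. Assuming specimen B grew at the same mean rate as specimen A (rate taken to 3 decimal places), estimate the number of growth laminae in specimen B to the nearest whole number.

Specimen A: correcting the raw count gives 3480 + 5 = 3485 true growth laminae.
A: Mean rate = 625.4 mm / 3485 years ≈ 0.179 mm/year.
B spans 689.5 / 0.179 = 3851.96 years ≈ 3852 growth laminae.

3852 growth laminae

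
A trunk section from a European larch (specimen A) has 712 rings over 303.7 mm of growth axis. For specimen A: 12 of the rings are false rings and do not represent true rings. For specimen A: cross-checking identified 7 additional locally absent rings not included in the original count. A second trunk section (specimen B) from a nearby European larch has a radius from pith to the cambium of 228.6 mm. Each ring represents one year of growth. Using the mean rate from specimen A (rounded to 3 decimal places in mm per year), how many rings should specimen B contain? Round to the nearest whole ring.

Specimen A: after corrections the count is 712 − 12 + 7 = 707 rings.
A: Mean rate = 303.7 mm / 707 years ≈ 0.430 mm/yr.
Specimen B: 228.6 mm / 0.430 mm per year = 531.63 years ≈ 532 rings.

532 rings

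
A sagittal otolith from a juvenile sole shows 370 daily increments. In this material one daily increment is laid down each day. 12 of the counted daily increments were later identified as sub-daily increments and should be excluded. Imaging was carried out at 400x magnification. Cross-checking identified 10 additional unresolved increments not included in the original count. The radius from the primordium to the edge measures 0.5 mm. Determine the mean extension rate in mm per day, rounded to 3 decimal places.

After corrections the count is 370 − 12 + 10 = 368 daily increments.
Extension rate ≈ 0.5 / 368 = 0.001 mm per day.

0.001 mm per day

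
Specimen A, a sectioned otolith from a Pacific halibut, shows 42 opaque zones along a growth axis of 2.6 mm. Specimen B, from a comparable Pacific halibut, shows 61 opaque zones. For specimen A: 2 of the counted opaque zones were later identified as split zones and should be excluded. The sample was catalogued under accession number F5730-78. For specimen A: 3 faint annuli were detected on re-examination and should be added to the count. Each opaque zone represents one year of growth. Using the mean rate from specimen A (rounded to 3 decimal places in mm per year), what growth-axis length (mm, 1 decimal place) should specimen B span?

Specimen A: correcting the raw count gives 42 − 2 + 3 = 43 true opaque zones.
A: 2.6 mm over 43 years gives 2.6 / 43 ≈ 0.060 mm/year.
Length of B = 0.060 × 61 = 3.7 mm.

3.7 mm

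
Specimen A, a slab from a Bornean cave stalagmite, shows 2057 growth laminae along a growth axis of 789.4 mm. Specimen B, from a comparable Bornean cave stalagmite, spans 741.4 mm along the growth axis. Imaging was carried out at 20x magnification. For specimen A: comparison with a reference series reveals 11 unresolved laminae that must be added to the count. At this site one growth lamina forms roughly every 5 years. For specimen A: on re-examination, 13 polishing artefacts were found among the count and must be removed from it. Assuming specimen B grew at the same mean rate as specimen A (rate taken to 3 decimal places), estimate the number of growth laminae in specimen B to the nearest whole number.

1926 growth laminae

Specimen A: correcting the raw count gives 2057 − 13 + 11 = 2055 true growth laminae.
Specimen A: multiplying by 5 years per growth lamina: 2055 × 5 = 10275 years.
A: Extension rate ≈ 789.4 / 10275 = 0.077 mm/yr.
Specimen B: 741.4 mm / 0.077 mm per year = 9628.57 years; at 5 years per growth lamina that is 9628.57 / 5 ≈ 1926 growth laminae.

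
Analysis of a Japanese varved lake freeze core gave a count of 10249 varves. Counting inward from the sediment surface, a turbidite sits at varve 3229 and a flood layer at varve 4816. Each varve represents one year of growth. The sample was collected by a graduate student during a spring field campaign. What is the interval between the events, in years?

The two markers are separated by 4816 − 3229 = 1587 varves.
One varve per year makes the interval 1587 years.

1587 years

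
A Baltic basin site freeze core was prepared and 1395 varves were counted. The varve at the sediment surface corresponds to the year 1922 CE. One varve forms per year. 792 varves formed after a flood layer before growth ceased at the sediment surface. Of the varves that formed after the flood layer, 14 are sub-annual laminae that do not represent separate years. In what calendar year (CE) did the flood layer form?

792 varves formed after the flood layer.
792 − 14 false = 778 true varves after the flood layer.
1922 − 778 = 1144 CE.

1144 CE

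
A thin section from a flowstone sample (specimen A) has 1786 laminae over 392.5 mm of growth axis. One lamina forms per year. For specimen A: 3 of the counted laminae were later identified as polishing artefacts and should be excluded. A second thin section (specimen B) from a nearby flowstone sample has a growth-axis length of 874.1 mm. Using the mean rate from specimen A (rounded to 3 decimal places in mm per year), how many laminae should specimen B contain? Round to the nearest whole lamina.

Specimen A: after corrections the count is 1786 − 3 = 1783 laminae.
A: 392.5 mm over 1783 years gives 392.5 / 1783 ≈ 0.220 mm/year.
Specimen B: 874.1 mm / 0.220 mm per year = 3973.18 years ≈ 3973 laminae.

3973 laminae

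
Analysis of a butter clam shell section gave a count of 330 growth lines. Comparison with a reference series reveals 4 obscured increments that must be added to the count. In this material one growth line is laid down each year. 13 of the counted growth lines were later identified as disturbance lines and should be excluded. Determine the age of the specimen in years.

True growth line count = 330 − 13 + 4 = 321.
At one growth line per year, that is 321 years.

321 years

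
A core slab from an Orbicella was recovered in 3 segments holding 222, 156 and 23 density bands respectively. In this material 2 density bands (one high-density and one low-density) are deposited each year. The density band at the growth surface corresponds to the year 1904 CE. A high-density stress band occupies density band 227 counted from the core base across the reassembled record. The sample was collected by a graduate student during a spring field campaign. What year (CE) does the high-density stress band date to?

Total density bands = 222 + 156 + 23 = 401.
The high-density stress band sits at density band 227 from the core base, so 401 − 227 = 174 density bands formed after it.
With 2 density bands per year, 174 / 2 = 87 years.
1904 − 87 = 1817 CE.

1817 CE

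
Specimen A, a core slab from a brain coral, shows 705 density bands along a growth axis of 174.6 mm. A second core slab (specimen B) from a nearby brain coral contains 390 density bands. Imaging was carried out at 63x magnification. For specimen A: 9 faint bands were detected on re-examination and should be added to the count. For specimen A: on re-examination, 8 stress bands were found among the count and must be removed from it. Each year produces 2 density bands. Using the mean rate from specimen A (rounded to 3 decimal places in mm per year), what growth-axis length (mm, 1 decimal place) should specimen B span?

Specimen A: after corrections the count is 705 − 8 + 9 = 706 density bands.
Specimen A: with 2 density bands per year, 706 / 2 = 353 years.
A: Extension rate ≈ 174.6 / 353 = 0.495 mm/year.
Specimen B: dividing by 2 density bands per year: 390 / 2 = 195 years. B's length ≈ 0.495 × 195 = 96.5 mm.

96.5 mm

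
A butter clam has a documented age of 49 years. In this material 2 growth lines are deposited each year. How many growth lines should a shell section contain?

98 growth lines

49 years at 2 growth lines per year gives 49 × 2 = 98 growth lines.
So 98 growth lines should be present.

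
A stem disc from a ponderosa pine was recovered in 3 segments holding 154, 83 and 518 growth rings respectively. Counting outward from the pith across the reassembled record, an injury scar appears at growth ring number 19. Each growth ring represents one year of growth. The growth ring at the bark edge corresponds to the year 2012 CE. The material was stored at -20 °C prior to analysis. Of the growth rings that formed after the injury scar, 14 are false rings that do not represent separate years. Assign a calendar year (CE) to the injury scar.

Total growth rings = 154 + 83 + 518 = 755.
The injury scar sits at growth ring 19 from the pith, so 755 − 19 = 736 growth rings formed after it.
Excluding 14 false growth rings: 736 − 14 = 722.
Counting back 722 years from 2012 CE places the injury scar in 2012 − 722 = 1290 CE.

1290 CE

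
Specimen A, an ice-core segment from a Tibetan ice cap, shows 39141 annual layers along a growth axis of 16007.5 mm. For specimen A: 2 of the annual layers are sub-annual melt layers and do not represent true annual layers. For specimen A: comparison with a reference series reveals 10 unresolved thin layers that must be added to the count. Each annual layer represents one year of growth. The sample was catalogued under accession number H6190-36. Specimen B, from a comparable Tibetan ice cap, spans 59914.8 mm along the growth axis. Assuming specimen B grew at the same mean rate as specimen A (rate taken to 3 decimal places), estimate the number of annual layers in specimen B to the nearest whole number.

Specimen A: true annual layer count = 39141 − 2 + 10 = 39149.
A: 16007.5 mm over 39149 years gives 16007.5 / 39149 ≈ 0.409 mm per year.
B spans 59914.8 / 0.409 = 146490.95 years ≈ 146491 annual layers.

146491 annual layers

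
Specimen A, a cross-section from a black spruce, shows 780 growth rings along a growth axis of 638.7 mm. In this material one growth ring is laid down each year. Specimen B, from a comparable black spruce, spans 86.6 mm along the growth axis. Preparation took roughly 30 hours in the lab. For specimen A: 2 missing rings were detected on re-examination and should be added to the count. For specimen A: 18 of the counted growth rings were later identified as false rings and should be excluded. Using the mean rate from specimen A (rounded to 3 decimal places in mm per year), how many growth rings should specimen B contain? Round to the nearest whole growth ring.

104 growth rings

Specimen A: adjusted count: 780 − 18 + 2 = 764 growth rings.
A: Extension rate ≈ 638.7 / 764 = 0.836 mm/year.
For B, 86.6 / 0.836 = 103.59 years ≈ 104 growth rings.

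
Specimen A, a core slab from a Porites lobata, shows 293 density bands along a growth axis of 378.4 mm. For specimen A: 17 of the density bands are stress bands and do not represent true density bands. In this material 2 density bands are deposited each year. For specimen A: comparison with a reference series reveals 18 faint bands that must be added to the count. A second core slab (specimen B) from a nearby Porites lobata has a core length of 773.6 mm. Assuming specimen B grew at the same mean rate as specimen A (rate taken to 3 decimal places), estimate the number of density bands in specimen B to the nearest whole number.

Specimen A: after corrections the count is 293 − 17 + 18 = 294 density bands.
Specimen A: dividing by 2 density bands per year: 294 / 2 = 147 years.
A: Extension rate ≈ 378.4 / 147 = 2.574 mm/yr.
Specimen B: 773.6 mm / 2.574 mm per year = 300.54 years; at 2 density bands per year that is 300.54 × 2 ≈ 601 density bands.

601 density bands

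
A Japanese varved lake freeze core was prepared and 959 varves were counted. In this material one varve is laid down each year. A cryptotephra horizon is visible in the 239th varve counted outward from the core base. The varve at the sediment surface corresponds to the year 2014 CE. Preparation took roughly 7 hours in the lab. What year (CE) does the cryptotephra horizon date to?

The cryptotephra horizon sits at varve 239 from the core base, so 959 − 239 = 720 varves formed after it.
Counting back 720 years from 2014 CE places the cryptotephra horizon in 2014 − 720 = 1294 CE.

1294 CE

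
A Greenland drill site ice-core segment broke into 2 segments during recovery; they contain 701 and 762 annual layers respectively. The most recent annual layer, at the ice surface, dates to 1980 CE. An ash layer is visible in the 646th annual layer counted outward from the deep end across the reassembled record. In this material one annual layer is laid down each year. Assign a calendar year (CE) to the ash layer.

Total annual layers = 701 + 762 = 1463.
Between annual layer 646 and the ice surface there are 1463 − 646 = 817 annual layers.
Counting back 817 years from 1980 CE places the ash layer in 1980 − 817 = 1163 CE.

1163 CE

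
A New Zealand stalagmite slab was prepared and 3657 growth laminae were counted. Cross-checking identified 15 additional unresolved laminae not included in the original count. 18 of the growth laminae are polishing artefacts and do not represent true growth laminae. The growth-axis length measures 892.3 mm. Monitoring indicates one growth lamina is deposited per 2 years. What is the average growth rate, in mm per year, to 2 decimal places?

Correcting the raw count gives 3657 − 18 + 15 = 3654 true growth laminae.
Multiplying by 2 years per growth lamina: 3654 × 2 = 7308 years.
892.3 mm over 7308 years gives 892.3 / 7308 ≈ 0.12 mm per year.

0.12 mm per year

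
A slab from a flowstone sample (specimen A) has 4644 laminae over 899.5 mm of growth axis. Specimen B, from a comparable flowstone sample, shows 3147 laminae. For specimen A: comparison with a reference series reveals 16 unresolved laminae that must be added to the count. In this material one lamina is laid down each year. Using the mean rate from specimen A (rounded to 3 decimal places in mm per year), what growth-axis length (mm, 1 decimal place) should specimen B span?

Specimen A: correcting the raw count gives 4644 + 16 = 4660 true laminae.
A: Mean rate = 899.5 mm / 4660 years ≈ 0.193 mm/yr.
Length of B = 0.193 × 3147 = 607.4 mm.

607.4 mm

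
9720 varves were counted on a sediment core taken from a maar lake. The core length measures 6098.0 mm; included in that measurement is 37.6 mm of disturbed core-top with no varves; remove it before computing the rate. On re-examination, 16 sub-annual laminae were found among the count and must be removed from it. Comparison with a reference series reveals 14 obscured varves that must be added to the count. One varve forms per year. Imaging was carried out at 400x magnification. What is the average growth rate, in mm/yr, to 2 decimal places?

0.62 mm/yr

Correcting the raw count gives 9720 − 16 + 14 = 9718 true varves.
Net length = 6098.0 − 37.6 = 6060.4 mm.
Mean rate = 6060.4 mm / 9718 years ≈ 0.62 mm/yr.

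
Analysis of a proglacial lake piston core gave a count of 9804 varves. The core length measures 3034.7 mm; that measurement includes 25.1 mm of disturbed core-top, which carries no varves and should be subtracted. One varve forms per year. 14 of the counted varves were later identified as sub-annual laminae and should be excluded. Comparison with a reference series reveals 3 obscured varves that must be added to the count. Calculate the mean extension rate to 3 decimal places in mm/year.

0.307 mm/year

True varve count = 9804 − 14 + 3 = 9793.
Removing the 25.1 mm offcut leaves 3034.7 − 25.1 = 3009.6 mm.
Mean rate = 3009.6 mm / 9793 years ≈ 0.307 mm/year.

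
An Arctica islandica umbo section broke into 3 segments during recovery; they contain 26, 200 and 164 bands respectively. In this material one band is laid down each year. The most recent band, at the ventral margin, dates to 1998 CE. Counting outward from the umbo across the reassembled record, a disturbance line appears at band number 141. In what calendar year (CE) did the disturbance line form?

1749 CE

Total bands = 26 + 200 + 164 = 390.
The disturbance line sits at band 141 from the umbo, so 390 − 141 = 249 bands formed after it.
1998 − 249 = 1749 CE.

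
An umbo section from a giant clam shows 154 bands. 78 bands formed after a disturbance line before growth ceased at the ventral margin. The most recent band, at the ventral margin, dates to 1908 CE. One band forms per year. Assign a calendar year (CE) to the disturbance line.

1830 CE

78 bands formed after the disturbance line.
Counting back 78 years from 1908 CE places the disturbance line in 1908 − 78 = 1830 CE.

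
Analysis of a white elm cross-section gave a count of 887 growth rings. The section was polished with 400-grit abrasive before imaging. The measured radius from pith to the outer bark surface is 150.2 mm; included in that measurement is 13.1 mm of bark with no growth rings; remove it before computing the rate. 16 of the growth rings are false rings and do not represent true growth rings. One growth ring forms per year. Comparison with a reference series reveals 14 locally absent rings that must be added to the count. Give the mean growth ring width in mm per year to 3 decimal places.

0.155 mm per year

Adjusted count: 887 − 16 + 14 = 885 growth rings.
The growth record spans 150.2 − 13.1 = 137.1 mm.
Mean rate = 137.1 mm / 885 years ≈ 0.155 mm per year.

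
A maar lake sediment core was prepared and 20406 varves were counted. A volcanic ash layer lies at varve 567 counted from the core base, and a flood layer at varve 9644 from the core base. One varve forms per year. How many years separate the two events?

The two markers are separated by 9644 − 567 = 9077 varves.
At one varve per year, 9077 years elapsed between them.

9077 years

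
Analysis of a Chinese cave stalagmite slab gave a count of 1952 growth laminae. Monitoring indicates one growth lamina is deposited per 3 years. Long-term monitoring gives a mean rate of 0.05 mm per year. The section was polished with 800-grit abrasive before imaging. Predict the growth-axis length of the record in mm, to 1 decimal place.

292.8 mm

Multiplying by 3 years per growth lamina: 1952 × 3 = 5856 years.
5856 years at 0.05 mm/year gives 0.05 × 5856 = 292.8 mm.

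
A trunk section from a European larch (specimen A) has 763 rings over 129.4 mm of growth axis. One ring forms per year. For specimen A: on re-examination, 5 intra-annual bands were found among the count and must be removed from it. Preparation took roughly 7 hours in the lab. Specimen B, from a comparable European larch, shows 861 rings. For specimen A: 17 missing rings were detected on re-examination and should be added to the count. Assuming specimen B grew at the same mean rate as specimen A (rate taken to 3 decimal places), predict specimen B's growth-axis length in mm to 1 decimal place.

Specimen A: after corrections the count is 763 − 5 + 17 = 775 rings.
A: 129.4 mm over 775 years gives 129.4 / 775 ≈ 0.167 mm/year.
Length of B = 0.167 × 861 = 143.8 mm.

143.8 mm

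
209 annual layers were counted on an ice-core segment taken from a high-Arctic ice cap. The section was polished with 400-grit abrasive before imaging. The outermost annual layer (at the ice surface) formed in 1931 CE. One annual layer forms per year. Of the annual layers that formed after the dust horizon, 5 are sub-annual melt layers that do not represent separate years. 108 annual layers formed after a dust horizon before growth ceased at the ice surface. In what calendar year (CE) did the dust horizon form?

1828 CE

108 annual layers post-date the dust horizon.
Excluding 5 false annual layers: 108 − 5 = 103.
Counting back 103 years from 1931 CE places the dust horizon in 1931 − 103 = 1828 CE.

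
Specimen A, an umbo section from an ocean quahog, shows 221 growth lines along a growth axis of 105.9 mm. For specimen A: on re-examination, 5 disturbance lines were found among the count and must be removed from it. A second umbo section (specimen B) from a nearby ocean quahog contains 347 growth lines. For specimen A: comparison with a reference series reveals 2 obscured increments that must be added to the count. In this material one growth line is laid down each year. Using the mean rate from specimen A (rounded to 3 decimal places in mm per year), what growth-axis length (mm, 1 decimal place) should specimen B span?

168.6 mm

Specimen A: true growth line count = 221 − 5 + 2 = 218.
A: Extension rate ≈ 105.9 / 218 = 0.486 mm/yr.
For B, 0.486 mm/year × 347 years = 168.6 mm.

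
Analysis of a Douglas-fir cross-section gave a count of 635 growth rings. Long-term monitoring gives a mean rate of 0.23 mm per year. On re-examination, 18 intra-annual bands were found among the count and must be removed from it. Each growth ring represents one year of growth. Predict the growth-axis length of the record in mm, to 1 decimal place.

141.9 mm

Correcting the raw count gives 635 − 18 = 617 true growth rings.
Length ≈ 0.23 × 617 = 141.9 mm.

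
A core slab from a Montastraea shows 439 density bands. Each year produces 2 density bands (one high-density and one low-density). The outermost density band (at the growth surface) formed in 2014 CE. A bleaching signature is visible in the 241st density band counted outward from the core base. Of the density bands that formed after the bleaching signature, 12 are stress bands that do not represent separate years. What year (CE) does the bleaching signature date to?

Between density band 241 and the growth surface there are 439 − 241 = 198 density bands.
Removing the 12 false density bands leaves 198 − 12 = 186 true density bands beyond the bleaching signature.
With 2 density bands per year, 186 / 2 = 93 years.
Counting back 93 years from 2014 CE places the bleaching signature in 2014 − 93 = 1921 CE.

1921 CE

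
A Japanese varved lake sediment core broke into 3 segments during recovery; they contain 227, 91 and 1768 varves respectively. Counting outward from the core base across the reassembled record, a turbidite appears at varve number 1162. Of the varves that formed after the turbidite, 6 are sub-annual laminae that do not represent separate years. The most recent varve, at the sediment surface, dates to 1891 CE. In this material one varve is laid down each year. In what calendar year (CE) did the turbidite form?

Total varves = 227 + 91 + 1768 = 2086.
Between varve 1162 and the sediment surface there are 2086 − 1162 = 924 varves.
Removing the 6 false varves leaves 924 − 6 = 918 true varves beyond the turbidite.
Counting back 918 years from 1891 CE places the turbidite in 1891 − 918 = 973 CE.

973 CE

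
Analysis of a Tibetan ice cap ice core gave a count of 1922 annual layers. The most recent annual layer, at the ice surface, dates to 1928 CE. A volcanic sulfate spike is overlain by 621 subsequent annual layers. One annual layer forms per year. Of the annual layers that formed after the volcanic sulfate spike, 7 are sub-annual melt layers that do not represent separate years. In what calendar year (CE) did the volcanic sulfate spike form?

1314 CE

621 annual layers formed after the volcanic sulfate spike.
621 − 7 false = 614 true annual layers after the volcanic sulfate spike.
Counting back 614 years from 1928 CE places the volcanic sulfate spike in 1928 − 614 = 1314 CE.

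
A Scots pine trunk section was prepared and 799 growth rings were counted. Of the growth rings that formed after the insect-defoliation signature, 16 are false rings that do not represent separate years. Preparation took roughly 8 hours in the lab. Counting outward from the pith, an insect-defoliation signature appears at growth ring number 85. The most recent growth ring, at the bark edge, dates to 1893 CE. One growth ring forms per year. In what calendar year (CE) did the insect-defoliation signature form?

The insect-defoliation signature sits at growth ring 85 from the pith, so 799 − 85 = 714 growth rings formed after it.
Removing the 16 false growth rings leaves 714 − 16 = 698 true growth rings beyond the insect-defoliation signature.
1893 − 698 = 1195 CE.

1195 CE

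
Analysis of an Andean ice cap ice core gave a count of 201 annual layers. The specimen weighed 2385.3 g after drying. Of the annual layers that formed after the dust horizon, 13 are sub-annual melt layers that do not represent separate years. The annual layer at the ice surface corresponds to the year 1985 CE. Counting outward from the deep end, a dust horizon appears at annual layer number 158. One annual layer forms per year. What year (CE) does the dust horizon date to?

Between annual layer 158 and the ice surface there are 201 − 158 = 43 annual layers.
Removing the 13 false annual layers leaves 43 − 13 = 30 true annual layers beyond the dust horizon.
1985 − 30 = 1955 CE.

1955 CE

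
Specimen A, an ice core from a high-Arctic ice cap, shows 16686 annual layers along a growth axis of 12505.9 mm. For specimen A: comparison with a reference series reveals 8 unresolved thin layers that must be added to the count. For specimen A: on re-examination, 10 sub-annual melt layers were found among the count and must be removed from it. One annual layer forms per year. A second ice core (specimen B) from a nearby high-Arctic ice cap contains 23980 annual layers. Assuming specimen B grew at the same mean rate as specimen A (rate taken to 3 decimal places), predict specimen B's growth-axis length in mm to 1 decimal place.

17985.0 mm

Specimen A: true annual layer count = 16686 − 10 + 8 = 16684.
A: 12505.9 mm over 16684 years gives 12505.9 / 16684 ≈ 0.750 mm per year.
For B, 0.750 mm/year × 23980 years = 17985.0 mm.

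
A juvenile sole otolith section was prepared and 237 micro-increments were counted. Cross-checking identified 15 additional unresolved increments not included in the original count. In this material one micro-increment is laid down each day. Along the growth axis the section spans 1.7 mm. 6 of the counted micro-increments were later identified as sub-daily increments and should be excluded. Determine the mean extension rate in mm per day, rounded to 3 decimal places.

0.007 mm per day

Adjusted count: 237 − 6 + 15 = 246 micro-increments.
Extension rate ≈ 1.7 / 246 = 0.007 mm per day.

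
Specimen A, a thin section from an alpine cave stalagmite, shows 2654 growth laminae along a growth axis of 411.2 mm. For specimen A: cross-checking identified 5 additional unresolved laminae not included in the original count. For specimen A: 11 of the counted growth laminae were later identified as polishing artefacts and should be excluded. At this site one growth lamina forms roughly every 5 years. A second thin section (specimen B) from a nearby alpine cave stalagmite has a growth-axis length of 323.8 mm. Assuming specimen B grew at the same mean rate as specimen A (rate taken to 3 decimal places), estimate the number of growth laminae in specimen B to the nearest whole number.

2089 growth laminae

Specimen A: adjusted count: 2654 − 11 + 5 = 2648 growth laminae.
Specimen A: at 5 years per growth lamina, 2648 × 5 = 13240 years.
A: 411.2 mm over 13240 years gives 411.2 / 13240 ≈ 0.031 mm per year.
Specimen B: 323.8 mm / 0.031 mm per year = 10445.16 years; at 5 years per growth lamina that is 10445.16 / 5 ≈ 2089 growth laminae.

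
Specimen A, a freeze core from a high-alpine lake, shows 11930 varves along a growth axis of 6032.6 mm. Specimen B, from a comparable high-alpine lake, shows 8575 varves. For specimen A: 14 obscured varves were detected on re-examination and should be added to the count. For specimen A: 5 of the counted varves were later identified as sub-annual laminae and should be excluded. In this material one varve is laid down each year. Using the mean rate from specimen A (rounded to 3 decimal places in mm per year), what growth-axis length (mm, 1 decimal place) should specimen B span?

Specimen A: after corrections the count is 11930 − 5 + 14 = 11939 varves.
A: 6032.6 mm over 11939 years gives 6032.6 / 11939 ≈ 0.505 mm/year.
B's length ≈ 0.505 × 8575 = 4330.4 mm.

4330.4 mm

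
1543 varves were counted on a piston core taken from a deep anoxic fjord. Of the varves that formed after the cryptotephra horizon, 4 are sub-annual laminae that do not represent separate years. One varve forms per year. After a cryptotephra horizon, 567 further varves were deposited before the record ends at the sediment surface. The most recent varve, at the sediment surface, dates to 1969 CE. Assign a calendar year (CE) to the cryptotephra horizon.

1406 CE

567 varves formed after the cryptotephra horizon.
567 − 4 false = 563 true varves after the cryptotephra horizon.
Counting back 563 years from 1969 CE places the cryptotephra horizon in 1969 − 563 = 1406 CE.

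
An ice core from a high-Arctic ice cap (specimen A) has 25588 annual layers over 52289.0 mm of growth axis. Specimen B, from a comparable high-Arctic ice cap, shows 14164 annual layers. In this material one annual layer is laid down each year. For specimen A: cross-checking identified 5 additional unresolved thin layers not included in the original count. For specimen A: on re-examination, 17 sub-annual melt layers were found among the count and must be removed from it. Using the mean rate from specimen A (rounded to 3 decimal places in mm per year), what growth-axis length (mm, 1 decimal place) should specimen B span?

Specimen A: after corrections the count is 25588 − 17 + 5 = 25576 annual layers.
A: Extension rate ≈ 52289.0 / 25576 = 2.044 mm per year.
For B, 2.044 mm/year × 14164 years = 28951.2 mm.

28951.2 mm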